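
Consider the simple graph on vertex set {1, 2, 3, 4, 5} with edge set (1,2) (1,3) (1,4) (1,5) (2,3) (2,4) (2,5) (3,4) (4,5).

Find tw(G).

3

A width-3 tree decomposition is:
Bags: B1 = {1, 2, 4, 5}  B2 = {1, 2, 3, 4}
Tree: B1–B2
The largest bag has 4 vertices, giving width 3; this decomposition certifies tw(G) ≤ 3. On the other hand G contains the 4-clique {1, 2, 3, 4}. A clique must lie in a single bag of any decomposition, so no decomposition can have width below 3. Combining the bounds, tw(G) = 3.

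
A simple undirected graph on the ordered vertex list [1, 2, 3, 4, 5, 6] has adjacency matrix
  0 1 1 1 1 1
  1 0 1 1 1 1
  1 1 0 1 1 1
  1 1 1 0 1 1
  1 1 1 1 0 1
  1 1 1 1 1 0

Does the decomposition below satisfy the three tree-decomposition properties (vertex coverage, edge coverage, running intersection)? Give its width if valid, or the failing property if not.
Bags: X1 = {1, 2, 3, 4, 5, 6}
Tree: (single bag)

Checking the three conditions: (i) the bags cover all of {1, 2, 3, 4, 5, 6}; (ii) for each edge, some bag contains both endpoints; (iii) the bags containing any fixed vertex form a subtree. All hold, so the decomposition is valid with width 6 − 1 = 5.

Yes; width 5.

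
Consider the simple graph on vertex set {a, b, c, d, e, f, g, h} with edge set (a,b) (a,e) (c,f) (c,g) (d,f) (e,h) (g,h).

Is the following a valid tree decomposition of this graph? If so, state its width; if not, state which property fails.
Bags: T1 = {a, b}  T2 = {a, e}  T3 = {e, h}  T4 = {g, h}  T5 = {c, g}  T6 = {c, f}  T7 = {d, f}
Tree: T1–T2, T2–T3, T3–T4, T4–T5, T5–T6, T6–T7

Vertex coverage: the bags together contain {a, b, c, d, e, f, g, h}, the full vertex set. Edge coverage: each edge of G has both endpoints in at least one bag. Running intersection: for every vertex, the bags containing it form a connected subtree. All three properties hold, so this is a valid tree decomposition of width max|bag| − 1 = 1, and hence tw(G) ≤ 1.

Yes; width 1.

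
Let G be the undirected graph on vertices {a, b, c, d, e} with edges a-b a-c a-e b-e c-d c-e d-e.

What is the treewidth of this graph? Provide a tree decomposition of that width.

Treewidth 2.
Bags: B1 = {a, c, e}  B2 = {a, b, e}  B3 = {c, d, e}
Tree: B1–B2, B1–B3

Each bag holds 3 vertices, so the decomposition has width 2, which upper-bounds the treewidth. For the lower bound, the 3 vertices {c, d, e} are pairwise adjacent, and any tree decomposition puts a clique entirely inside one bag — forcing width ≥ 2. Therefore the treewidth is 2.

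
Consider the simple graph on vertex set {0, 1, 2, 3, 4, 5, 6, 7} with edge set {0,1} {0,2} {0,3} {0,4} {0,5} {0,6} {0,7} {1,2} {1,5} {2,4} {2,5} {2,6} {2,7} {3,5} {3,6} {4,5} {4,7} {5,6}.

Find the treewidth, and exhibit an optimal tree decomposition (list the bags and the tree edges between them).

Each bag holds 4 vertices, so the decomposition has width 3, which upper-bounds the treewidth. Conversely, {0, 1, 2, 5} is a clique of size 4, and the vertices of any clique must share a bag in every tree decomposition; so some bag has ≥ 4 vertices and tw(G) ≥ 3. The upper and lower bounds meet at 3, so that is the treewidth.

Treewidth 3.
One optimal decomposition is:
Bags: B1 = {0, 3, 5, 6}  B2 = {0, 2, 5, 6}  B3 = {0, 1, 2, 5}  B4 = {0, 2, 4, 5}  B5 = {0, 2, 4, 7}
Tree: B1–B2, B2–B3, B3–B4, B4–B5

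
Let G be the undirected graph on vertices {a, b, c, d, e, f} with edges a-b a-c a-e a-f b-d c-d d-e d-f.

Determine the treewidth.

A width-2 tree decomposition is:
Bags: B1 = {a, d, f}  B2 = {a, d, e}  B3 = {a, c, d}  B4 = {a, b, d}
Tree: B1–B2, B2–B3, B3–B4
The largest bag has 3 vertices, giving width 2; this decomposition certifies tw(G) ≤ 2. The edges f–a–e–d–f form a cycle, so G is not a tree and its treewidth is at least 2. The upper and lower bounds meet at 2, so that is the treewidth.

2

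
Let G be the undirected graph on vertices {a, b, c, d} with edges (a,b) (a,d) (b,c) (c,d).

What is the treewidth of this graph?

A width-2 tree decomposition is:
Bags: B1 = {a, b, c}  B2 = {a, c, d}
Tree: B1–B2
Every bag has size at most 3, so the width is 3 − 1 = 2 and tw(G) ≤ 2. For the lower bound, G contains the cycle a–b–c–d–a, so G is not a forest; only forests have treewidth ≤ 1, hence tw(G) ≥ 2. The upper and lower bounds meet at 2, so that is the treewidth.

2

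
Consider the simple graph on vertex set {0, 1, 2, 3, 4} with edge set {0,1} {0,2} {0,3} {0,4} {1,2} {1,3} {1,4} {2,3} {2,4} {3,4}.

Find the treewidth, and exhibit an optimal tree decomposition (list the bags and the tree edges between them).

Treewidth 4.
One such decomposition:
Bags: B1 = {0, 1, 2, 3, 4}
Tree: (single bag)

A single bag containing all 5 vertices is trivially a valid decomposition of width 4. Conversely, {0, 1, 2, 3, 4} is a clique of size 5, and the vertices of any clique must share a bag in every tree decomposition; so some bag has ≥ 5 vertices and tw(G) ≥ 4. Combining the bounds, tw(G) = 4.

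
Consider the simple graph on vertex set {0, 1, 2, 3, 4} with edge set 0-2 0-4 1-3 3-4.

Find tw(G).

A width-1 tree decomposition is:
Bags: B1 = {0, 2}  B2 = {0, 4}  B3 = {3, 4}  B4 = {1, 3}
Tree: B1–B2, B2–B3, B3–B4
Every bag has size at most 2, so the width is 2 − 1 = 1 and tw(G) ≤ 1. Any graph with an edge has treewidth ≥ 1, and G has the edge 2–0. Hence tw(G) = 1 exactly.

1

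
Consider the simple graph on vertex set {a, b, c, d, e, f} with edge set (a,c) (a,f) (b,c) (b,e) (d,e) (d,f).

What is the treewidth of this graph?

A width-2 tree decomposition is:
Bags: B1 = {b, d, e}  B2 = {b, c, d}  B3 = {a, c, d}  B4 = {a, d, f}
Tree: B1–B2, B2–B3, B3–B4
Each bag holds 3 vertices, so the decomposition has width 2, which upper-bounds the treewidth. Since d–e–b–c–a–f–d is a cycle in G, G is not acyclic. Forests are exactly the graphs of treewidth ≤ 1, so tw(G) ≥ 2. Combining the bounds, tw(G) = 2.

2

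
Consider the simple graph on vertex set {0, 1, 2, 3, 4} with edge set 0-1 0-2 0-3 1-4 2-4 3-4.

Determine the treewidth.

A width-2 tree decomposition is:
Bags: B1 = {0, 3, 4}  B2 = {0, 2, 4}  B3 = {0, 1, 4}
Tree: B1–B2, B2–B3
Each bag holds 3 vertices, so the decomposition has width 2, which upper-bounds the treewidth. For the lower bound, G contains the cycle 4–3–0–2–4, so G is not a forest; only forests have treewidth ≤ 1, hence tw(G) ≥ 2. Hence tw(G) = 2 exactly.

2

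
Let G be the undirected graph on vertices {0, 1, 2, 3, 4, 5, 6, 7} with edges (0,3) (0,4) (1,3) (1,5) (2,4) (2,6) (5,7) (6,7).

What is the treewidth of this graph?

A width-2 tree decomposition is:
Bags: B1 = {0, 2, 4}  B2 = {0, 2, 6}  B3 = {0, 6, 7}  B4 = {0, 5, 7}  B5 = {0, 1, 5}  B6 = {0, 1, 3}
Tree: B1–B2, B2–B3, B3–B4, B4–B5, B5–B6
Every bag has size at most 3, so the width is 3 − 1 = 2 and tw(G) ≤ 2. The edges 0–4–2–6–7–5–1–3–0 form a cycle, so G is not a tree and its treewidth is at least 2. Therefore the treewidth is 2.

2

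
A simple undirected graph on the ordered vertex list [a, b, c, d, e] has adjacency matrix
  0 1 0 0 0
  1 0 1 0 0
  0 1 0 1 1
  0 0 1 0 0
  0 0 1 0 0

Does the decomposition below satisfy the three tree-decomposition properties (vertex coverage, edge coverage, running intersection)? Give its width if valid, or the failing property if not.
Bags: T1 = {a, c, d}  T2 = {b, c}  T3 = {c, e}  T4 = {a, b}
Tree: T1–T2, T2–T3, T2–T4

A tree decomposition must satisfy three properties: every vertex lies in some bag; for every edge, both endpoints lie together in some bag; and for every vertex, the bags containing it form a connected subtree. Here bags containing vertex a are not connected in the tree, so the decomposition is invalid.

No — bags containing vertex a are not connected in the tree.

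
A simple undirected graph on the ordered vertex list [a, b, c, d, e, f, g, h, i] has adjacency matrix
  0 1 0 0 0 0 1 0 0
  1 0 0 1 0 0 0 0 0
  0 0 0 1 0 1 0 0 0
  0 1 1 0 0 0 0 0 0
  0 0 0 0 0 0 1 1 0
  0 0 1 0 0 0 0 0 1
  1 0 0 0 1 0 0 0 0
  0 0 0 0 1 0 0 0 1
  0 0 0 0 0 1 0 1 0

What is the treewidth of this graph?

A width-2 tree decomposition is:
Bags: B1 = {e, g, h}  B2 = {g, h, i}  B3 = {f, g, i}  B4 = {c, f, g}  B5 = {c, d, g}  B6 = {b, d, g}  B7 = {a, b, g}
Tree: B1–B2, B2–B3, B3–B4, B4–B5, B5–B6, B6–B7
Each bag holds 3 vertices, so the decomposition has width 2, which upper-bounds the treewidth. The edges g–e–h–i–f–c–d–b–a–g form a cycle, so G is not a tree and its treewidth is at least 2. The upper and lower bounds meet at 2, so that is the treewidth.

2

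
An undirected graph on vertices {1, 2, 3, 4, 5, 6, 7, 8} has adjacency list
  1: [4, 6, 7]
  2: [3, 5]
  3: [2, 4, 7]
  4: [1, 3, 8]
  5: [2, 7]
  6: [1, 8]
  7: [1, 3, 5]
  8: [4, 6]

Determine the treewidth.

2

A width-2 tree decomposition is:
Bags: B1 = {2, 5, 7}  B2 = {2, 3, 7}  B3 = {1, 3, 7}  B4 = {1, 3, 4}  B5 = {1, 4, 6}  B6 = {4, 6, 8}
Tree: B1–B2, B2–B3, B3–B4, B4–B5, B5–B6
The largest bag has 3 vertices, giving width 2; this decomposition certifies tw(G) ≤ 2. The edges 5–2–3–7–5 form a cycle, so G is not a tree and its treewidth is at least 2. The upper and lower bounds meet at 2, so that is the treewidth.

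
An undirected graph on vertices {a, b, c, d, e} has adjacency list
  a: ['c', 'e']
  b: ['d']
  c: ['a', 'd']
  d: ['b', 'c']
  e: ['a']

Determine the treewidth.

A width-1 tree decomposition is:
Bags: B1 = {b, d}  B2 = {c, d}  B3 = {a, c}  B4 = {a, e}
Tree: B1–B2, B2–B3, B3–B4
The largest bag has 2 vertices, giving width 1; this decomposition certifies tw(G) ≤ 1. G has an edge, so its treewidth is at least 1. The upper and lower bounds meet at 1, so that is the treewidth.

1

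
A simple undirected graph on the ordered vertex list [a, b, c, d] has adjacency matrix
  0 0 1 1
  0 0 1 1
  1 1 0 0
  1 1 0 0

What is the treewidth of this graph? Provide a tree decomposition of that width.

Treewidth 2.
One such decomposition:
Bags: B1 = {a, b, d}  B2 = {a, b, c}
Tree: B1–B2

The largest bag has 3 vertices, giving width 2; this decomposition certifies tw(G) ≤ 2. Since a–d–b–c–a is a cycle in G, G is not acyclic. Forests are exactly the graphs of treewidth ≤ 1, so tw(G) ≥ 2. Therefore the treewidth is 2.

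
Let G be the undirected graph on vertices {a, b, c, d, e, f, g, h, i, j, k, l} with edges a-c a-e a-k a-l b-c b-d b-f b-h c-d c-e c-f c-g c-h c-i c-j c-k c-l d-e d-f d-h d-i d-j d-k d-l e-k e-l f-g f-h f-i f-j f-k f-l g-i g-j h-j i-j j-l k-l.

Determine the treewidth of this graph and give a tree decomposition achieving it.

Treewidth 4.
Bags: B1 = {c, d, f, k, l}  B2 = {c, d, f, j, l}  B3 = {c, d, f, i, j}  B4 = {c, d, e, k, l}  B5 = {a, c, e, k, l}  B6 = {c, f, g, i, j}  B7 = {c, d, f, h, j}  B8 = {b, c, d, f, h}
Tree: B1–B2, B2–B3, B1–B4, B4–B5, B3–B6, B2–B7, B7–B8

Each bag holds 5 vertices, so the decomposition has width 4, which upper-bounds the treewidth. Conversely, {c, d, e, k, l} is a clique of size 5, and the vertices of any clique must share a bag in every tree decomposition; so some bag has ≥ 5 vertices and tw(G) ≥ 4. Therefore the treewidth is 4.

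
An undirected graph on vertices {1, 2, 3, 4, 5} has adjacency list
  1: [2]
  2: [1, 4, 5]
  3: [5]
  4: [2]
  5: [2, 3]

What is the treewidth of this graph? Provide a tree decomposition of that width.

Treewidth 1.
One optimal decomposition is:
Bags: B1 = {3, 5}  B2 = {2, 5}  B3 = {2, 4}  B4 = {1, 2}
Tree: B1–B2, B2–B3, B3–B4

Every bag has size at most 2, so the width is 2 − 1 = 1 and tw(G) ≤ 1. G has an edge, so its treewidth is at least 1. Hence tw(G) = 1 exactly.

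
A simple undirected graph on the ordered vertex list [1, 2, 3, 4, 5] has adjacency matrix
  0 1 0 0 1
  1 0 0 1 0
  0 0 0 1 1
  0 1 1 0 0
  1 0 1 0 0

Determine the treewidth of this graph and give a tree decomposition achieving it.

Treewidth 2.
One optimal decomposition is:
Bags: B1 = {3, 4, 5}  B2 = {2, 4, 5}  B3 = {1, 2, 5}
Tree: B1–B2, B2–B3

The largest bag has 3 vertices, giving width 2; this decomposition certifies tw(G) ≤ 2. The edges 5–3–4–2–1–5 form a cycle, so G is not a tree and its treewidth is at least 2. Combining the bounds, tw(G) = 2.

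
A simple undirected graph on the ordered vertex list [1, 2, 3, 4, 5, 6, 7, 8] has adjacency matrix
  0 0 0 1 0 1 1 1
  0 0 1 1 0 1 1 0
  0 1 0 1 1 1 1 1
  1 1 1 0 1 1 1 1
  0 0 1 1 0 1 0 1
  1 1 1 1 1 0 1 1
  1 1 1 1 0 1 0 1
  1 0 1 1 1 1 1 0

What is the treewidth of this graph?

4

A width-4 tree decomposition is:
Bags: B1 = {3, 4, 6, 7, 8}  B2 = {3, 4, 5, 6, 8}  B3 = {2, 3, 4, 6, 7}  B4 = {1, 4, 6, 7, 8}
Tree: B1–B2, B1–B3, B1–B4
Each bag holds 5 vertices, so the decomposition has width 4, which upper-bounds the treewidth. On the other hand G contains the 5-clique {1, 4, 6, 7, 8}. A clique must lie in a single bag of any decomposition, so no decomposition can have width below 4. Therefore the treewidth is 4.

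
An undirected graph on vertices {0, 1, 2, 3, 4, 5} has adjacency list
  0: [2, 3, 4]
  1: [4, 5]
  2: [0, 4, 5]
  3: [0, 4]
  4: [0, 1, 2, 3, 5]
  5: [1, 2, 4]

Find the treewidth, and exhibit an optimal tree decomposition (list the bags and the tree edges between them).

Each bag holds 3 vertices, so the decomposition has width 2, which upper-bounds the treewidth. Conversely, {0, 2, 4} is a clique of size 3, and the vertices of any clique must share a bag in every tree decomposition; so some bag has ≥ 3 vertices and tw(G) ≥ 2. Combining the bounds, tw(G) = 2.

Treewidth 2.
One optimal decomposition is:
Bags: B1 = {2, 4, 5}  B2 = {0, 2, 4}  B3 = {1, 4, 5}  B4 = {0, 3, 4}
Tree: B1–B2, B1–B3, B2–B4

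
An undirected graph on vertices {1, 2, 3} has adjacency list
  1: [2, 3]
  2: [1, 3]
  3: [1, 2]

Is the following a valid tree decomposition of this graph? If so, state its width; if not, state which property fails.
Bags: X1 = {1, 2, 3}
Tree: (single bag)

Vertex coverage: the bags together contain {1, 2, 3}, the full vertex set. Edge coverage: each edge of G has both endpoints in at least one bag. Running intersection: for every vertex, the bags containing it form a connected subtree. All three properties hold, so this is a valid tree decomposition of width max|bag| − 1 = 2, and hence tw(G) ≤ 2.

Yes; width 2.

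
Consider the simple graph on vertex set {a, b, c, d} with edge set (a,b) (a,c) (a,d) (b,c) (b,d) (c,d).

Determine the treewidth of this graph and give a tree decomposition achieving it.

Treewidth 3.
One such decomposition:
Bags: B1 = {a, b, c, d}
Tree: (single bag)

A single bag containing all 4 vertices is trivially a valid decomposition of width 3. Conversely, {a, b, c, d} is a clique of size 4, and the vertices of any clique must share a bag in every tree decomposition; so some bag has ≥ 4 vertices and tw(G) ≥ 3. Hence tw(G) = 3 exactly.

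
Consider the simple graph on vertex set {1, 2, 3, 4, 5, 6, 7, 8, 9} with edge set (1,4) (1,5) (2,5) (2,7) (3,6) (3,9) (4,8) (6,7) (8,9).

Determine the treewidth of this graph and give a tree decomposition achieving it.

Treewidth 2.
One optimal decomposition is:
Bags: B1 = {4, 8, 9}  B2 = {3, 4, 9}  B3 = {3, 4, 6}  B4 = {4, 6, 7}  B5 = {2, 4, 7}  B6 = {2, 4, 5}  B7 = {1, 4, 5}
Tree: B1–B2, B2–B3, B3–B4, B4–B5, B5–B6, B6–B7

The largest bag has 3 vertices, giving width 2; this decomposition certifies tw(G) ≤ 2. For the lower bound, G contains the cycle 4–8–9–3–6–7–2–5–1–4, so G is not a forest; only forests have treewidth ≤ 1, hence tw(G) ≥ 2. Hence tw(G) = 2 exactly.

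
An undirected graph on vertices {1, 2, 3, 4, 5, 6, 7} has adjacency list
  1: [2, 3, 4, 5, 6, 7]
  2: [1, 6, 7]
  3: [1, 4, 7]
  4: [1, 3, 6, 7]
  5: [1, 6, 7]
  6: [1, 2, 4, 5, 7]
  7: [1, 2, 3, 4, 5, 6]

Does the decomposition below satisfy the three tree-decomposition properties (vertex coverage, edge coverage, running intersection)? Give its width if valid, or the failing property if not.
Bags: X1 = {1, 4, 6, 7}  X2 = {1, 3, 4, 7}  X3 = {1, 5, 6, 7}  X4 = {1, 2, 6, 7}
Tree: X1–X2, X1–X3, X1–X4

Yes; width 3.

Vertex coverage: the bags together contain {1, 2, 3, 4, 5, 6, 7}, the full vertex set. Edge coverage: each edge of G has both endpoints in at least one bag. Running intersection: for every vertex, the bags containing it form a connected subtree. All three properties hold, so this is a valid tree decomposition of width max|bag| − 1 = 3, and hence tw(G) ≤ 3.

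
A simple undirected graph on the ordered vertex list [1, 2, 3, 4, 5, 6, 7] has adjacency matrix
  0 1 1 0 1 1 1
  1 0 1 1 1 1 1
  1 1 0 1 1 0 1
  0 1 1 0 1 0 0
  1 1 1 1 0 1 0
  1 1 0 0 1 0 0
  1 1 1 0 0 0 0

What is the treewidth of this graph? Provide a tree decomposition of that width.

Treewidth 3.
One optimal decomposition is:
Bags: B1 = {1, 2, 5, 6}  B2 = {1, 2, 3, 5}  B3 = {1, 2, 3, 7}  B4 = {2, 3, 4, 5}
Tree: B1–B2, B2–B3, B2–B4

Each bag holds 4 vertices, so the decomposition has width 3, which upper-bounds the treewidth. Conversely, {1, 2, 3, 5} is a clique of size 4, and the vertices of any clique must share a bag in every tree decomposition; so some bag has ≥ 4 vertices and tw(G) ≥ 3. Hence tw(G) = 3 exactly.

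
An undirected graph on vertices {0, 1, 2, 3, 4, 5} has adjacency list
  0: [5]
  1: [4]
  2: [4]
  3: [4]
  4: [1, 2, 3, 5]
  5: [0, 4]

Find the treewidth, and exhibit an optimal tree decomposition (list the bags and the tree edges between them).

Treewidth 1.
One optimal decomposition is:
Bags: B1 = {1, 4}  B2 = {4, 5}  B3 = {0, 5}  B4 = {3, 4}  B5 = {2, 4}
Tree: B1–B2, B2–B3, B2–B4, B2–B5

The largest bag has 2 vertices, giving width 1; this decomposition certifies tw(G) ≤ 1. Since G has at least one edge (e.g. 4–1), it is not an edgeless graph, so tw(G) ≥ 1. Therefore the treewidth is 1.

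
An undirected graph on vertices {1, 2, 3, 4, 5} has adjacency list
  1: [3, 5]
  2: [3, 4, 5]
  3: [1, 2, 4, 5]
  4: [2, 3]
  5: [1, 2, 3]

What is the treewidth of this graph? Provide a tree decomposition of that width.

Treewidth 2.
One such decomposition:
Bags: B1 = {2, 3, 4}  B2 = {2, 3, 5}  B3 = {1, 3, 5}
Tree: B1–B2, B2–B3

The largest bag has 3 vertices, giving width 2; this decomposition certifies tw(G) ≤ 2. On the other hand G contains the 3-clique {1, 3, 5}. A clique must lie in a single bag of any decomposition, so no decomposition can have width below 2. Combining the bounds, tw(G) = 2.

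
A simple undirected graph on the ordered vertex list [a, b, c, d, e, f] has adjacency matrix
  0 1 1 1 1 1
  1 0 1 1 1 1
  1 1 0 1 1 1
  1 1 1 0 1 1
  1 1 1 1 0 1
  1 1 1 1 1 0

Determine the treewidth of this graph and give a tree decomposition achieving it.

Treewidth 5.
One such decomposition:
Bags: B1 = {a, b, c, d, e, f}
Tree: (single bag)

With just one bag of size 6, the width is 6 − 1 = 5, so tw(G) ≤ 5. For the lower bound, the 6 vertices {a, b, c, d, e, f} are pairwise adjacent, and any tree decomposition puts a clique entirely inside one bag — forcing width ≥ 5. Hence tw(G) = 5 exactly.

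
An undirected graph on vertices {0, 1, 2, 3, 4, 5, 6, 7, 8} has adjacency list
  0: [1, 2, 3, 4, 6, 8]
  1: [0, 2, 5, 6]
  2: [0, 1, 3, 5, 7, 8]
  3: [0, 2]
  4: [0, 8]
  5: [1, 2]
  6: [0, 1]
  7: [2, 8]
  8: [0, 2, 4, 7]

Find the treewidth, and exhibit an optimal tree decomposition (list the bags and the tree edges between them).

The largest bag has 3 vertices, giving width 2; this decomposition certifies tw(G) ≤ 2. Conversely, {0, 2, 8} is a clique of size 3, and the vertices of any clique must share a bag in every tree decomposition; so some bag has ≥ 3 vertices and tw(G) ≥ 2. Therefore the treewidth is 2.

Treewidth 2.
One optimal decomposition is:
Bags: B1 = {1, 2, 5}  B2 = {0, 1, 2}  B3 = {0, 2, 3}  B4 = {0, 2, 8}  B5 = {0, 1, 6}  B6 = {0, 4, 8}  B7 = {2, 7, 8}
Tree: B1–B2, B2–B3, B3–B4, B2–B5, B4–B6, B4–B7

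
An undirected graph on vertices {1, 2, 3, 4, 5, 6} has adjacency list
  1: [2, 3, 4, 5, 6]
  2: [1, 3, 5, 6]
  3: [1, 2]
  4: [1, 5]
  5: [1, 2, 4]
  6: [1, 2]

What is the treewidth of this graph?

2

A width-2 tree decomposition is:
Bags: B1 = {1, 2, 5}  B2 = {1, 2, 6}  B3 = {1, 4, 5}  B4 = {1, 2, 3}
Tree: B1–B2, B1–B3, B1–B4
Each bag holds 3 vertices, so the decomposition has width 2, which upper-bounds the treewidth. Conversely, {1, 2, 3} is a clique of size 3, and the vertices of any clique must share a bag in every tree decomposition; so some bag has ≥ 3 vertices and tw(G) ≥ 2. Combining the bounds, tw(G) = 2.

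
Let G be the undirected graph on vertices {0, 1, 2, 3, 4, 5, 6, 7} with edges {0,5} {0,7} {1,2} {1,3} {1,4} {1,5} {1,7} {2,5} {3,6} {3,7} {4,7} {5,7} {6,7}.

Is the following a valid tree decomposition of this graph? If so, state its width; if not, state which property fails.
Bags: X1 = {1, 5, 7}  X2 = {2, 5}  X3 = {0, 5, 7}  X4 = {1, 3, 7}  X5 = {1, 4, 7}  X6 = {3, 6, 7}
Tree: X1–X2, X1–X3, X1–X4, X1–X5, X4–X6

A tree decomposition must satisfy three properties: every vertex lies in some bag; for every edge, both endpoints lie together in some bag; and for every vertex, the bags containing it form a connected subtree. Here edge (1,2) lies in no bag, so the decomposition is invalid.

No — edge (1,2) lies in no bag.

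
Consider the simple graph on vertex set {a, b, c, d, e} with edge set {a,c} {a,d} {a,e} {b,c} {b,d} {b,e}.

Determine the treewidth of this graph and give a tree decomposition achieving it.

Every bag has size at most 3, so the width is 3 − 1 = 2 and tw(G) ≤ 2. The edges b–d–a–c–b form a cycle, so G is not a tree and its treewidth is at least 2. Combining the bounds, tw(G) = 2.

Treewidth 2.
One such decomposition:
Bags: B1 = {a, b, d}  B2 = {a, b, c}  B3 = {a, b, e}
Tree: B1–B2, B2–B3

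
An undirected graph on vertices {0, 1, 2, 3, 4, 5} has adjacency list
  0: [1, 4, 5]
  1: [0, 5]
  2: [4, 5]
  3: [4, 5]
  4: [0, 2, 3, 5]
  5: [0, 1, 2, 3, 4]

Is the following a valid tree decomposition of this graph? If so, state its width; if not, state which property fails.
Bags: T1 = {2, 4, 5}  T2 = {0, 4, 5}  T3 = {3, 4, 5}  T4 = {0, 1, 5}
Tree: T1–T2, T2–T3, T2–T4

Yes; width 2.

Every vertex of G appears in some bag (union = {0, 1, 2, 3, 4, 5}); every edge is covered by a bag; and for each vertex v the set of bags containing v is connected in the bag tree. The decomposition is therefore valid. The largest bag has 3 vertices, so the width is 2.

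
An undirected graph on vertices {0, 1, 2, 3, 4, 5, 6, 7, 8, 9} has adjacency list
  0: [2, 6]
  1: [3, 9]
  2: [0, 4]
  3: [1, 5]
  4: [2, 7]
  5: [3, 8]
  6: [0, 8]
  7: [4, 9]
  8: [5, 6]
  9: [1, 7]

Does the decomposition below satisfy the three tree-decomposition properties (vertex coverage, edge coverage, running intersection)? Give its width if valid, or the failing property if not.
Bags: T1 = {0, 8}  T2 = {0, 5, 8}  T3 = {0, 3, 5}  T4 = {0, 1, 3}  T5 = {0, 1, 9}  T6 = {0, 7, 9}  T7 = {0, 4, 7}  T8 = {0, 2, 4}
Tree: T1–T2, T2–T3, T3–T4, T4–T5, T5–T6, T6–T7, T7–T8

A tree decomposition must satisfy three properties: every vertex lies in some bag; for every edge, both endpoints lie together in some bag; and for every vertex, the bags containing it form a connected subtree. Here vertex 6 appears in no bag, so the decomposition is invalid.

No — vertex 6 appears in no bag.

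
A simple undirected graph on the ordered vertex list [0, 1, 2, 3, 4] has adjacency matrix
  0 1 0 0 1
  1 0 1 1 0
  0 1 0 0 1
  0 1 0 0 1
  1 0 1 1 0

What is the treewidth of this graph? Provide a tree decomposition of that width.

Treewidth 2.
One such decomposition:
Bags: B1 = {1, 3, 4}  B2 = {0, 1, 4}  B3 = {1, 2, 4}
Tree: B1–B2, B2–B3

The largest bag has 3 vertices, giving width 2; this decomposition certifies tw(G) ≤ 2. For the lower bound, G contains the cycle 1–3–4–0–1, so G is not a forest; only forests have treewidth ≤ 1, hence tw(G) ≥ 2. Therefore the treewidth is 2.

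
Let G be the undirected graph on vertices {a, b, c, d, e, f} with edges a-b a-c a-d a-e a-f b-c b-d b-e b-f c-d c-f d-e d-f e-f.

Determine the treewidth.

4

A width-4 tree decomposition is:
Bags: B1 = {a, b, d, e, f}  B2 = {a, b, c, d, f}
Tree: B1–B2
Each bag holds 5 vertices, so the decomposition has width 4, which upper-bounds the treewidth. On the other hand G contains the 5-clique {a, b, d, e, f}. A clique must lie in a single bag of any decomposition, so no decomposition can have width below 4. Hence tw(G) = 4 exactly.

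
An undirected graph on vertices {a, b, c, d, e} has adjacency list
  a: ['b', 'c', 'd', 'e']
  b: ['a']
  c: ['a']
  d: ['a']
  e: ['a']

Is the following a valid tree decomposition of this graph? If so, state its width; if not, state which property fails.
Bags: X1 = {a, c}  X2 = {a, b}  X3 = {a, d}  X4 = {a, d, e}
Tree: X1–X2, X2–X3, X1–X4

A tree decomposition must satisfy three properties: every vertex lies in some bag; for every edge, both endpoints lie together in some bag; and for every vertex, the bags containing it form a connected subtree. Here bags containing vertex d are not connected in the tree, so the decomposition is invalid.

No — bags containing vertex d are not connected in the tree.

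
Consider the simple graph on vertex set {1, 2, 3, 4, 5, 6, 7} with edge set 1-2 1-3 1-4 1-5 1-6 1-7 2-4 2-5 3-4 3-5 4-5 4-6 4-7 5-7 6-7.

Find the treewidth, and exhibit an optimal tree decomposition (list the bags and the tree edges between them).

Treewidth 3.
Bags: B1 = {1, 2, 4, 5}  B2 = {1, 4, 5, 7}  B3 = {1, 4, 6, 7}  B4 = {1, 3, 4, 5}
Tree: B1–B2, B2–B3, B2–B4

Each bag holds 4 vertices, so the decomposition has width 3, which upper-bounds the treewidth. Conversely, {1, 2, 4, 5} is a clique of size 4, and the vertices of any clique must share a bag in every tree decomposition; so some bag has ≥ 4 vertices and tw(G) ≥ 3. Hence tw(G) = 3 exactly.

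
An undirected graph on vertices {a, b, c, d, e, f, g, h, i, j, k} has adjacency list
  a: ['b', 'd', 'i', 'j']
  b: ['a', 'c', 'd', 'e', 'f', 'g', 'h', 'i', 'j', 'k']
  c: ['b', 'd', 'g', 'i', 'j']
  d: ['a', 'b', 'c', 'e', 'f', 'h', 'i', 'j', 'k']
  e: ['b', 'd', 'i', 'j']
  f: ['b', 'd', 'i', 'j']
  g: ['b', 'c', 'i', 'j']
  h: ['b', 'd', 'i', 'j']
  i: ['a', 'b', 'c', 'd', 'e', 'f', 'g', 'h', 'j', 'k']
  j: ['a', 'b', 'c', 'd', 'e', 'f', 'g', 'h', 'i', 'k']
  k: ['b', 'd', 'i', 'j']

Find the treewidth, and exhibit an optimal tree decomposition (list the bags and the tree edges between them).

Treewidth 4.
Bags: B1 = {b, d, f, i, j}  B2 = {b, c, d, i, j}  B3 = {b, d, h, i, j}  B4 = {a, b, d, i, j}  B5 = {b, d, i, j, k}  B6 = {b, c, g, i, j}  B7 = {b, d, e, i, j}
Tree: B1–B2, B2–B3, B1–B4, B4–B5, B2–B6, B3–B7

Each bag holds 5 vertices, so the decomposition has width 4, which upper-bounds the treewidth. Conversely, {b, d, f, i, j} is a clique of size 5, and the vertices of any clique must share a bag in every tree decomposition; so some bag has ≥ 5 vertices and tw(G) ≥ 4. The upper and lower bounds meet at 4, so that is the treewidth.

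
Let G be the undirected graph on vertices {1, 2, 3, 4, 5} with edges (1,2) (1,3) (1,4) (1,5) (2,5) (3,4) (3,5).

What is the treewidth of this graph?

2

A width-2 tree decomposition is:
Bags: B1 = {1, 2, 5}  B2 = {1, 3, 5}  B3 = {1, 3, 4}
Tree: B1–B2, B2–B3
Each bag holds 3 vertices, so the decomposition has width 2, which upper-bounds the treewidth. Conversely, {1, 2, 5} is a clique of size 3, and the vertices of any clique must share a bag in every tree decomposition; so some bag has ≥ 3 vertices and tw(G) ≥ 2. Hence tw(G) = 2 exactly.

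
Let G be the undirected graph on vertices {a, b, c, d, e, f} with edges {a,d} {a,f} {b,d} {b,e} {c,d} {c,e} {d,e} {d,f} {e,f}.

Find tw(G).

A width-2 tree decomposition is:
Bags: B1 = {b, d, e}  B2 = {c, d, e}  B3 = {d, e, f}  B4 = {a, d, f}
Tree: B1–B2, B1–B3, B3–B4
Each bag holds 3 vertices, so the decomposition has width 2, which upper-bounds the treewidth. Conversely, {c, d, e} is a clique of size 3, and the vertices of any clique must share a bag in every tree decomposition; so some bag has ≥ 3 vertices and tw(G) ≥ 2. Combining the bounds, tw(G) = 2.

2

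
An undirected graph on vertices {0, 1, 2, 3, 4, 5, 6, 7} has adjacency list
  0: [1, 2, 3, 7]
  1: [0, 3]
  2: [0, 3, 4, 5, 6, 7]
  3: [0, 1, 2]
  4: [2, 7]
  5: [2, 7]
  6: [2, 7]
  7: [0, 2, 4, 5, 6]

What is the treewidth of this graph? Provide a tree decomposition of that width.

Treewidth 2.
One optimal decomposition is:
Bags: B1 = {0, 2, 7}  B2 = {2, 6, 7}  B3 = {0, 2, 3}  B4 = {2, 4, 7}  B5 = {2, 5, 7}  B6 = {0, 1, 3}
Tree: B1–B2, B1–B3, B1–B4, B2–B5, B3–B6

The largest bag has 3 vertices, giving width 2; this decomposition certifies tw(G) ≤ 2. Conversely, {0, 1, 3} is a clique of size 3, and the vertices of any clique must share a bag in every tree decomposition; so some bag has ≥ 3 vertices and tw(G) ≥ 2. Combining the bounds, tw(G) = 2.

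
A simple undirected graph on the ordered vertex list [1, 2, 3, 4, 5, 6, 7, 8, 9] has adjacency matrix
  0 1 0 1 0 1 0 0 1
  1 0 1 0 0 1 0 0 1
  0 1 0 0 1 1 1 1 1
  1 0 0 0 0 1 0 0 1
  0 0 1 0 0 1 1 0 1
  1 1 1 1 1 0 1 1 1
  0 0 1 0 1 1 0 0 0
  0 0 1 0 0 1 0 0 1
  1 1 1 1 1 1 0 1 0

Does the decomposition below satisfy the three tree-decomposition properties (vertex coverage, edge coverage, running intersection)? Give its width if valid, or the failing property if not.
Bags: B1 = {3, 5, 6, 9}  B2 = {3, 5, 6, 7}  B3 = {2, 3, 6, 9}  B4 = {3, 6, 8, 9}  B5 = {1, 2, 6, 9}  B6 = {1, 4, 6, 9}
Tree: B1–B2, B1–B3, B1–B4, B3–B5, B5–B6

Every vertex of G appears in some bag (union = {1, 2, 3, 4, 5, 6, 7, 8, 9}); every edge is covered by a bag; and for each vertex v the set of bags containing v is connected in the bag tree. The decomposition is therefore valid. The largest bag has 4 vertices, so the width is 3.

Yes; width 3.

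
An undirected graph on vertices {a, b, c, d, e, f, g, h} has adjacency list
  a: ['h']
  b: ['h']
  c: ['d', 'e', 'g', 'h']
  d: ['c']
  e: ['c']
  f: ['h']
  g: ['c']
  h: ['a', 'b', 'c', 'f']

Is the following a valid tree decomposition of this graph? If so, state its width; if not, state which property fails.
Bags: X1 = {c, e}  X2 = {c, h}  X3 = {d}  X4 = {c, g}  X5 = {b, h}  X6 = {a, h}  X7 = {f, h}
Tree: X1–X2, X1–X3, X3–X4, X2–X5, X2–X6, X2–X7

No — edge (c,d) lies in no bag.

A tree decomposition must satisfy three properties: every vertex lies in some bag; for every edge, both endpoints lie together in some bag; and for every vertex, the bags containing it form a connected subtree. Here edge (c,d) lies in no bag, so the decomposition is invalid.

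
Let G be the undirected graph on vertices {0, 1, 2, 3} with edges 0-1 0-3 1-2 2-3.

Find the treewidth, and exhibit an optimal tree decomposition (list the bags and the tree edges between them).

The largest bag has 3 vertices, giving width 2; this decomposition certifies tw(G) ≤ 2. The edges 1–2–3–0–1 form a cycle, so G is not a tree and its treewidth is at least 2. Combining the bounds, tw(G) = 2.

Treewidth 2.
One such decomposition:
Bags: B1 = {1, 2, 3}  B2 = {0, 1, 3}
Tree: B1–B2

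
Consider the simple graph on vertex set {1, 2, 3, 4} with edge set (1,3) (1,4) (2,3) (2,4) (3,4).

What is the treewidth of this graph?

A width-2 tree decomposition is:
Bags: B1 = {1, 3, 4}  B2 = {2, 3, 4}
Tree: B1–B2
Each bag holds 3 vertices, so the decomposition has width 2, which upper-bounds the treewidth. On the other hand G contains the 3-clique {1, 3, 4}. A clique must lie in a single bag of any decomposition, so no decomposition can have width below 2. The upper and lower bounds meet at 2, so that is the treewidth.

2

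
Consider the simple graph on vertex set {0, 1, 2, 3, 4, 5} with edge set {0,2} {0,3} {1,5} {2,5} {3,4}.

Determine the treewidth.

A width-1 tree decomposition is:
Bags: B1 = {1, 5}  B2 = {2, 5}  B3 = {0, 2}  B4 = {0, 3}  B5 = {3, 4}
Tree: B1–B2, B2–B3, B3–B4, B4–B5
Every bag has size at most 2, so the width is 2 − 1 = 1 and tw(G) ≤ 1. Since G has at least one edge (e.g. 1–5), it is not an edgeless graph, so tw(G) ≥ 1. Hence tw(G) = 1 exactly.

1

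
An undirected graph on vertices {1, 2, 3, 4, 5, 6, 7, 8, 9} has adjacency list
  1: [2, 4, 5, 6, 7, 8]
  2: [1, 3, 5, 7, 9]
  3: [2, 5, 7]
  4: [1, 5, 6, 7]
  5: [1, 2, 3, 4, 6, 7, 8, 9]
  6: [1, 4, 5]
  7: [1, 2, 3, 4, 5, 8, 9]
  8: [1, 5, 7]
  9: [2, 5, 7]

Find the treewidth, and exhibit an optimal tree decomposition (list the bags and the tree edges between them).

The largest bag has 4 vertices, giving width 3; this decomposition certifies tw(G) ≤ 3. Conversely, {1, 4, 5, 6} is a clique of size 4, and the vertices of any clique must share a bag in every tree decomposition; so some bag has ≥ 4 vertices and tw(G) ≥ 3. Therefore the treewidth is 3.

Treewidth 3.
One such decomposition:
Bags: B1 = {2, 5, 7, 9}  B2 = {1, 2, 5, 7}  B3 = {2, 3, 5, 7}  B4 = {1, 4, 5, 7}  B5 = {1, 4, 5, 6}  B6 = {1, 5, 7, 8}
Tree: B1–B2, B2–B3, B2–B4, B4–B5, B4–B6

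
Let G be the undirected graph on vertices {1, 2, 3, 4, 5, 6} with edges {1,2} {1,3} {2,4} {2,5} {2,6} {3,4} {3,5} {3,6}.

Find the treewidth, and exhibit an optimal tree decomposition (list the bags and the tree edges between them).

Treewidth 2.
One optimal decomposition is:
Bags: B1 = {2, 3, 4}  B2 = {2, 3, 5}  B3 = {1, 2, 3}  B4 = {2, 3, 6}
Tree: B1–B2, B2–B3, B3–B4

Each bag holds 3 vertices, so the decomposition has width 2, which upper-bounds the treewidth. Since 3–4–2–5–3 is a cycle in G, G is not acyclic. Forests are exactly the graphs of treewidth ≤ 1, so tw(G) ≥ 2. Therefore the treewidth is 2.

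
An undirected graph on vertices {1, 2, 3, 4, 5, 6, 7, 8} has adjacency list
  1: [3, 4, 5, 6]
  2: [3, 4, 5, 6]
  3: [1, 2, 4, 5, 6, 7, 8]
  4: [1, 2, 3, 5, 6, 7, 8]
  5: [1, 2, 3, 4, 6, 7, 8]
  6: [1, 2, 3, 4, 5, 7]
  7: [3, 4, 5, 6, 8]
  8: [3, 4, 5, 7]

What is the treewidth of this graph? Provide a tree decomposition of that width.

Treewidth 4.
One optimal decomposition is:
Bags: B1 = {2, 3, 4, 5, 6}  B2 = {1, 3, 4, 5, 6}  B3 = {3, 4, 5, 6, 7}  B4 = {3, 4, 5, 7, 8}
Tree: B1–B2, B2–B3, B3–B4

The largest bag has 5 vertices, giving width 4; this decomposition certifies tw(G) ≤ 4. On the other hand G contains the 5-clique {3, 4, 5, 7, 8}. A clique must lie in a single bag of any decomposition, so no decomposition can have width below 4. Therefore the treewidth is 4.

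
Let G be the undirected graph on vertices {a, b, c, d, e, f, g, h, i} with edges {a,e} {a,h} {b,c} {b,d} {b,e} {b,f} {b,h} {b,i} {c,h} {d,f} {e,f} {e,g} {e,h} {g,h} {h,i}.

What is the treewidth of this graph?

2

A width-2 tree decomposition is:
Bags: B1 = {b, c, h}  B2 = {b, h, i}  B3 = {b, e, h}  B4 = {e, g, h}  B5 = {b, e, f}  B6 = {b, d, f}  B7 = {a, e, h}
Tree: B1–B2, B1–B3, B3–B4, B3–B5, B5–B6, B4–B7
Each bag holds 3 vertices, so the decomposition has width 2, which upper-bounds the treewidth. Conversely, {b, d, f} is a clique of size 3, and the vertices of any clique must share a bag in every tree decomposition; so some bag has ≥ 3 vertices and tw(G) ≥ 2. Therefore the treewidth is 2.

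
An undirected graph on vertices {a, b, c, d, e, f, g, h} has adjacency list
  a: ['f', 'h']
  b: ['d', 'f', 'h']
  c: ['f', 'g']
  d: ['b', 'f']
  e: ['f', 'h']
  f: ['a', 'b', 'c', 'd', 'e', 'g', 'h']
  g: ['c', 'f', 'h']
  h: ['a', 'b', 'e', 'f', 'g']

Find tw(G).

2

A width-2 tree decomposition is:
Bags: B1 = {b, f, h}  B2 = {a, f, h}  B3 = {f, g, h}  B4 = {b, d, f}  B5 = {e, f, h}  B6 = {c, f, g}
Tree: B1–B2, B2–B3, B1–B4, B1–B5, B3–B6
Each bag holds 3 vertices, so the decomposition has width 2, which upper-bounds the treewidth. For the lower bound, the 3 vertices {b, d, f} are pairwise adjacent, and any tree decomposition puts a clique entirely inside one bag — forcing width ≥ 2. Hence tw(G) = 2 exactly.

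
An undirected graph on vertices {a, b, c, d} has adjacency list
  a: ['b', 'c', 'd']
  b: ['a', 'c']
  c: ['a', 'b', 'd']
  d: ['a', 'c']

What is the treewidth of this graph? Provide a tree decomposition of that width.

Treewidth 2.
One optimal decomposition is:
Bags: B1 = {a, c, d}  B2 = {a, b, c}
Tree: B1–B2

Each bag holds 3 vertices, so the decomposition has width 2, which upper-bounds the treewidth. Conversely, {a, c, d} is a clique of size 3, and the vertices of any clique must share a bag in every tree decomposition; so some bag has ≥ 3 vertices and tw(G) ≥ 2. Hence tw(G) = 2 exactly.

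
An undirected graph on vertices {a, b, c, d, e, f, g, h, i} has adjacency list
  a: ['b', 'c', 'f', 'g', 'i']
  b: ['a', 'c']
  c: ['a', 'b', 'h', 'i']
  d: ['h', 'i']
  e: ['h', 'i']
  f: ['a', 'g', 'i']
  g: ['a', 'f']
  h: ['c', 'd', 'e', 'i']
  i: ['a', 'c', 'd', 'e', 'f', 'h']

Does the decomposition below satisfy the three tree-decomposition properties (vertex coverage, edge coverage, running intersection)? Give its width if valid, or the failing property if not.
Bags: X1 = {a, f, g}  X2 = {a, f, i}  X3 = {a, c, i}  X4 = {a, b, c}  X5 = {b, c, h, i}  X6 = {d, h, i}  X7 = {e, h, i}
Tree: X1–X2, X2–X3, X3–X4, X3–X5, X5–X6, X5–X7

No — bags containing vertex b are not connected in the tree.

A tree decomposition must satisfy three properties: every vertex lies in some bag; for every edge, both endpoints lie together in some bag; and for every vertex, the bags containing it form a connected subtree. Here bags containing vertex b are not connected in the tree, so the decomposition is invalid.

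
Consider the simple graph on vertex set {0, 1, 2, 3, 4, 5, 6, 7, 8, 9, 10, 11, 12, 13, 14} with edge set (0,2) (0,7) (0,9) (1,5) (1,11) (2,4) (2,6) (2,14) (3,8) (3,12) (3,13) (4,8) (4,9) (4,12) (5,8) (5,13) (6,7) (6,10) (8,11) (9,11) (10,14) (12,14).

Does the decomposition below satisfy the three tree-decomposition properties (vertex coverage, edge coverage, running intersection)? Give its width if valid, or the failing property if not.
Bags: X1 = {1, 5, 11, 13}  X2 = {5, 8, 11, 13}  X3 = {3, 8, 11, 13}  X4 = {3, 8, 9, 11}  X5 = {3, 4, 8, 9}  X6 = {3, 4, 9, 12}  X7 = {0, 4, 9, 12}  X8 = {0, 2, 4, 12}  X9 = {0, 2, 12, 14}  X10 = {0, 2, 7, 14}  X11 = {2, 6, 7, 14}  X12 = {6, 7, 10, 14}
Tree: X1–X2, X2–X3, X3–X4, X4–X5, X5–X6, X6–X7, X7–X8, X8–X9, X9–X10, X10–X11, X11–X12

Vertex coverage: the bags together contain {0, 1, 2, 3, 4, 5, 6, 7, 8, 9, 10, 11, 12, 13, 14}, the full vertex set. Edge coverage: each edge of G has both endpoints in at least one bag. Running intersection: for every vertex, the bags containing it form a connected subtree. All three properties hold, so this is a valid tree decomposition of width max|bag| − 1 = 3, and hence tw(G) ≤ 3.

Yes; width 3.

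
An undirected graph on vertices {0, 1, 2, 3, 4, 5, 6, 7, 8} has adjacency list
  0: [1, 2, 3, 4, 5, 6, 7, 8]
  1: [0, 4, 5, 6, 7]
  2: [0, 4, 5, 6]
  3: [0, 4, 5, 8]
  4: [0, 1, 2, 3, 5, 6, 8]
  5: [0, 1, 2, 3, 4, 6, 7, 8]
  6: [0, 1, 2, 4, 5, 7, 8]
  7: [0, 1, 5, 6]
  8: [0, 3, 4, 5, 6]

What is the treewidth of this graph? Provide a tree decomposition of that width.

Every bag has size at most 5, so the width is 5 − 1 = 4 and tw(G) ≤ 4. Conversely, {0, 3, 4, 5, 8} is a clique of size 5, and the vertices of any clique must share a bag in every tree decomposition; so some bag has ≥ 5 vertices and tw(G) ≥ 4. Therefore the treewidth is 4.

Treewidth 4.
Bags: B1 = {0, 1, 4, 5, 6}  B2 = {0, 4, 5, 6, 8}  B3 = {0, 1, 5, 6, 7}  B4 = {0, 2, 4, 5, 6}  B5 = {0, 3, 4, 5, 8}
Tree: B1–B2, B1–B3, B2–B4, B2–B5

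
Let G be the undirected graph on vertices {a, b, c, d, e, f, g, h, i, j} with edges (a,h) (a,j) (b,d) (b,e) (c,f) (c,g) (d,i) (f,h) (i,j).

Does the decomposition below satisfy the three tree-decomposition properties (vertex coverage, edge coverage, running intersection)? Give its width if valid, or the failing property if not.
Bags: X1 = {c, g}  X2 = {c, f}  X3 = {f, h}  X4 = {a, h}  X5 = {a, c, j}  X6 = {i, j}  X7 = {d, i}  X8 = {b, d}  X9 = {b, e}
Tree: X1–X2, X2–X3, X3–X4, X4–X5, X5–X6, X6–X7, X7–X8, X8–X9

A tree decomposition must satisfy three properties: every vertex lies in some bag; for every edge, both endpoints lie together in some bag; and for every vertex, the bags containing it form a connected subtree. Here bags containing vertex c are not connected in the tree, so the decomposition is invalid.

No — bags containing vertex c are not connected in the tree.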